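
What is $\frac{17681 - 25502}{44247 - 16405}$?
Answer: $- \frac{7821}{27842} \approx -0.28091$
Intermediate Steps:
$\frac{17681 - 25502}{44247 - 16405} = - \frac{7821}{27842}$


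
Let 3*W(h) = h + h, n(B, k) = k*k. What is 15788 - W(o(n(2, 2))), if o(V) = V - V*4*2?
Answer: 47420/3 ≈ 15807.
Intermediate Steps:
n(B, k) = k²
o(V) = -7*V (o(V) = V - 4*V*2 = V - 8*V = -7*V)
W(h) = 2*h/3 (W(h) = (h + h)/3 = (2*h)/3 = 2*h/3)
15788 - W(o(n(2, 2))) = 15788 - 2*(-7*2²)/3 = 15788 - 2*(-7*4)/3 = 15788 - 2*(-28)/3 = 15788 - 1*(-56/3) = 15788 + 56/3 = 47420/3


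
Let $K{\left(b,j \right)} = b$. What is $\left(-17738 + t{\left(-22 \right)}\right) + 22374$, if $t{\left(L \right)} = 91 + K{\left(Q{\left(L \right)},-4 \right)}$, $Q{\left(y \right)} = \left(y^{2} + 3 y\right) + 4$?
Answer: $5149$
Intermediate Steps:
$Q{\left(y \right)} = 4 + y^{2} + 3 y$
$t{\left(L \right)} = 95 + L^{2} + 3 L$ ($t{\left(L \right)} = 91 + \left(4 + L^{2} + 3 L\right) = 95 + L^{2} + 3 L$)
$\left(-17738 + t{\left(-22 \right)}\right) + 22374 = \left(-17738 + \left(95 + \left(-22\right)^{2} + 3 \left(-22\right)\right)\right) + 22374 = \left(-17738 + \left(95 + 484 - 66\right)\right) + 22374 = \left(-17738 + 513\right) + 22374 = -17225 + 22374 = 5149$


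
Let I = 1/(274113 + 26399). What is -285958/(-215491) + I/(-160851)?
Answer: 13822539351876605/10416329767034592 ≈ 1.3270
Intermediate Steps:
I = 1/300512 ≈ 3.3277e-6
-285958/(-215491) + I/(-160851) = -285958/(-215491) + (1/300512)/(-160851) = -285958*(-1/215491) + (1/300512)*(-1/160851) = 285958/215491 - 1/48337655712 = 13822539351876605/10416329767034592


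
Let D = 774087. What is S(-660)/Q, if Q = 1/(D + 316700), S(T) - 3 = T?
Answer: -716647059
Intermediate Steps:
S(T) = 3 + T
Q = 1/1090787 (Q = 1/(774087 + 316700) = 1/1090787 ≈ 9.1677e-7)
S(-660)/Q = (3 - 660)/(1/1090787) = -657*1090787 = -716647059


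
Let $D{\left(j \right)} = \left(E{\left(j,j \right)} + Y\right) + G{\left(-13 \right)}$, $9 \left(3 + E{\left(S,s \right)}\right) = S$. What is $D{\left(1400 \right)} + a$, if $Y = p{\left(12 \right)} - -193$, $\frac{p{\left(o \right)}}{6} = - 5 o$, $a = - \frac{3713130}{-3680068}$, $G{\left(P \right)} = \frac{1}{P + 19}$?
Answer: $- \frac{109867642}{8280153} \approx -13.269$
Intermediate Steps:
$G{\left(P \right)} = \frac{1}{19 + P}$
$a = \frac{1856565}{1840034}$ ($a = \left(-3713130\right) \left(- \frac{1}{3680068}\right) = \frac{1856565}{1840034} \approx 1.009$)
$p{\left(o \right)} = - 30 o$ ($p{\left(o \right)} = 6 \left(- 5 o\right) = - 30 o$)
$E{\left(S,s \right)} = -3 + \frac{S}{9}$
$Y = -167$ ($Y = \left(-30\right) 12 - -193 = -360 + 193 = -167$)
$D{\left(j \right)} = - \frac{1019}{6} + \frac{j}{9}$ ($D{\left(j \right)} = \left(\left(-3 + \frac{j}{9}\right) - 167\right) + \frac{1}{19 - 13} = \left(-170 + \frac{j}{9}\right) + \frac{1}{6} = - \frac{1019}{6} + \frac{j}{9}$)
$D{\left(1400 \right)} + a = \left(- \frac{1019}{6} + \frac{1}{9} \cdot 1400\right) + \frac{1856565}{1840034} = \left(- \frac{1019}{6} + \frac{1400}{9}\right) + \frac{1856565}{1840034} = - \frac{257}{18} + \frac{1856565}{1840034} = - \frac{109867642}{8280153}$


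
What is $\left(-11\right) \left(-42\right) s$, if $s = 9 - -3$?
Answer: $5544$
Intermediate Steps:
$s = 12$ ($s = 9 + 3 = 12$)
$\left(-11\right) \left(-42\right) s = \left(-11\right) \left(-42\right) 12 = 462 \cdot 12 = 5544$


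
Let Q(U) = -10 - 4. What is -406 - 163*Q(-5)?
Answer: 1876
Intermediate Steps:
Q(U) = -14
-406 - 163*Q(-5) = -406 - 163*(-14) = -406 + 2282 = 1876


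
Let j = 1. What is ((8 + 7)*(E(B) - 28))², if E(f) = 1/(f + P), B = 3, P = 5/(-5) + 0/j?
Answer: 680625/4 ≈ 1.7016e+5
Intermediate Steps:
P = -1 (P = 5/(-5) + 0/1 = 5*(-⅕) + 0*1 = -1 + 0 = -1)
E(f) = 1/(-1 + f) (E(f) = 1/(f - 1) = 1/(-1 + f))
((8 + 7)*(E(B) - 28))² = ((8 + 7)*(1/(-1 + 3) - 28))² = (15*(1/2 - 28))² = (15*(½ - 28))² = (15*(-55/2))² = (-825/2)² = 680625/4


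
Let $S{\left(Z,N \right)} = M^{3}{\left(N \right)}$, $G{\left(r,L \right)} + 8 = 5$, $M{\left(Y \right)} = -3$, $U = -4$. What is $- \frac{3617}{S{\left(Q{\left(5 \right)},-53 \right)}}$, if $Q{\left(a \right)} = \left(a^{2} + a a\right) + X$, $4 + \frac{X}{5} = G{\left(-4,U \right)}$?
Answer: $\frac{3617}{27} \approx 133.96$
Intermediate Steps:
$G{\left(r,L \right)} = -3$ ($G{\left(r,L \right)} = -8 + 5 = -3$)
$X = -35$ ($X = -20 + 5 \left(-3\right) = -20 - 15 = -35$)
$Q{\left(a \right)} = -35 + 2 a^{2}$ ($Q{\left(a \right)} = \left(a^{2} + a a\right) - 35 = \left(a^{2} + a^{2}\right) - 35 = 2 a^{2} - 35 = -35 + 2 a^{2}$)
$S{\left(Z,N \right)} = -27$ ($S{\left(Z,N \right)} = \left(-3\right)^{3} = -27$)
$- \frac{3617}{S{\left(Q{\left(5 \right)},-53 \right)}} = - \frac{3617}{-27} = \left(-3617\right) \left(- \frac{1}{27}\right) = \frac{3617}{27}$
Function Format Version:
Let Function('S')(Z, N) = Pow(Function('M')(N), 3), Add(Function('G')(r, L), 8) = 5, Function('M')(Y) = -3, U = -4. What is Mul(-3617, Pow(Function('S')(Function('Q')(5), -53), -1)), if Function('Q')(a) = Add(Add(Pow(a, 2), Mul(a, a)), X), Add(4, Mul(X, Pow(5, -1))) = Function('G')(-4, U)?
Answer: Rational(3617, 27) ≈ 133.96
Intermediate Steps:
Function('G')(r, L) = -3 (Function('G')(r, L) = Add(-8, 5) = -3)
X = -35 (X = Add(-20, Mul(5, -3)) = Add(-20, -15) = -35)
Function('Q')(a) = Add(-35, Mul(2, Pow(a, 2))) (Function('Q')(a) = Add(Add(Pow(a, 2), Mul(a, a)), -35) = Add(Add(Pow(a, 2), Pow(a, 2)), -35) = Add(Mul(2, Pow(a, 2)), -35) = Add(-35, Mul(2, Pow(a, 2))))
Function('S')(Z, N) = -27 (Function('S')(Z, N) = Pow(-3, 3) = -27)
Mul(-3617, Pow(Function('S')(Function('Q')(5), -53), -1)) = Mul(-3617, Pow(-27, -1)) = Mul(-3617, Rational(-1, 27)) = Rational(3617, 27)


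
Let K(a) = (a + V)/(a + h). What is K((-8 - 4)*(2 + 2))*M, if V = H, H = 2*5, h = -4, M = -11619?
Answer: -220761/26 ≈ -8490.8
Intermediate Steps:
H = 10
V = 10
K(a) = (10 + a)/(-4 + a) (K(a) = (a + 10)/(a - 4) = (10 + a)/(-4 + a))
K((-8 - 4)*(2 + 2))*M = ((10 + (-8 - 4)*(2 + 2))/(-4 + (-8 - 4)*(2 + 2)))*(-11619) = ((10 - 12*4)/(-4 - 12*4))*(-11619) = ((10 - 48)/(-4 - 48))*(-11619) = (-38/(-52))*(-11619) = -1/52*(-38)*(-11619) = (19/26)*(-11619) = -220761/26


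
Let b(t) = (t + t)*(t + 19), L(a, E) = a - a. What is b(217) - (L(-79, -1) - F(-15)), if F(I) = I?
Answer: 102409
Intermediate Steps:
L(a, E) = 0
b(t) = 2*t*(19 + t) (b(t) = (2*t)*(19 + t) = 2*t*(19 + t))
b(217) - (L(-79, -1) - F(-15)) = 2*217*(19 + 217) - (0 - 1*(-15)) = 2*217*236 - (0 + 15) = 102424 - 1*15 = 102424 - 15 = 102409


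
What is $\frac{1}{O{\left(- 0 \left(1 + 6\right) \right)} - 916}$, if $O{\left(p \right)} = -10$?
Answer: $- \frac{1}{926} \approx -0.0010799$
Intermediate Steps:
$\frac{1}{O{\left(- 0 \left(1 + 6\right) \right)} - 916} = \frac{1}{-10 - 916} = \frac{1}{-926} = - \frac{1}{926}$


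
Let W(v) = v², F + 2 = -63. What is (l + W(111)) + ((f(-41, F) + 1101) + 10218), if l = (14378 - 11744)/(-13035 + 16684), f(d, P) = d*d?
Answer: 92398963/3649 ≈ 25322.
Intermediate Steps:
F = -65 (F = -2 - 63 = -65)
f(d, P) = d²
l = 2634/3649 ≈ 0.72184
(l + W(111)) + ((f(-41, F) + 1101) + 10218) = (2634/3649 + 111²) + (((-41)² + 1101) + 10218) = (2634/3649 + 12321) + ((1681 + 1101) + 10218) = 44961963/3649 + (2782 + 10218) = 44961963/3649 + 13000 = 92398963/3649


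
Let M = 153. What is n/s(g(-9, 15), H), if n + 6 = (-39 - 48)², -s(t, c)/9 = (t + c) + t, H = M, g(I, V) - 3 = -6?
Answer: -2521/441 ≈ -5.7166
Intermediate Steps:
g(I, V) = -3 (g(I, V) = 3 - 6 = -3)
H = 153
s(t, c) = -18*t - 9*c (s(t, c) = -9*((t + c) + t) = -9*((c + t) + t) = -9*(c + 2*t) = -18*t - 9*c)
n = 7563 (n = -6 + (-39 - 48)² = -6 + (-87)² = -6 + 7569 = 7563)
n/s(g(-9, 15), H) = 7563/(-18*(-3) - 9*153) = 7563/(54 - 1377) = 7563/(-1323) = 7563*(-1/1323) = -2521/441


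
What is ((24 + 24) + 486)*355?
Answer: 189570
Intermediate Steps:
((24 + 24) + 486)*355 = (48 + 486)*355 = 534*355 = 189570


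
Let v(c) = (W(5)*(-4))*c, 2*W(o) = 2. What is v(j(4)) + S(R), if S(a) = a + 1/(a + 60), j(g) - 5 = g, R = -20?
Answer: -2239/40 ≈ -55.975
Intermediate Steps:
W(o) = 1 (W(o) = (½)*2 = 1)
j(g) = 5 + g
S(a) = a + 1/(60 + a)
v(c) = -4*c (v(c) = (1*(-4))*c = -4*c)
v(j(4)) + S(R) = -4*(5 + 4) + (1 + (-20)² + 60*(-20))/(60 - 20) = -4*9 + (1 + 400 - 1200)/40 = -36 + (1/40)*(-799) = -36 - 799/40 = -2239/40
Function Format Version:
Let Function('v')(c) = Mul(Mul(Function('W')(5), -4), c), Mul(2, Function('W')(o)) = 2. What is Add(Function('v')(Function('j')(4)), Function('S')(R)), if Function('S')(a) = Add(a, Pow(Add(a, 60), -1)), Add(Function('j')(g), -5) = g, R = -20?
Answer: Rational(-2239, 40) ≈ -55.975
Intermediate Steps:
Function('W')(o) = 1 (Function('W')(o) = Mul(Rational(1, 2), 2) = 1)
Function('j')(g) = Add(5, g)
Function('S')(a) = Add(a, Pow(Add(60, a), -1))
Function('v')(c) = Mul(-4, c) (Function('v')(c) = Mul(Mul(1, -4), c) = Mul(-4, c))
Add(Function('v')(Function('j')(4)), Function('S')(R)) = Add(Mul(-4, Add(5, 4)), Mul(Pow(Add(60, -20), -1), Add(1, Pow(-20, 2), Mul(60, -20)))) = Add(Mul(-4, 9), Mul(Pow(40, -1), Add(1, 400, -1200))) = Add(-36, Mul(Rational(1, 40), -799)) = Add(-36, Rational(-799, 40)) = Rational(-2239, 40)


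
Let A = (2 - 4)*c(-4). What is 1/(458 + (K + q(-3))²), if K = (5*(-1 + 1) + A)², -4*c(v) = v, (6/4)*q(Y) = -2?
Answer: 9/4186 ≈ 0.0021500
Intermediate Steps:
q(Y) = -4/3 (q(Y) = (⅔)*(-2) = -4/3)
c(v) = -v/4
A = -2 (A = (2 - 4)*(-¼*(-4)) = -2*1 = -2)
K = 4 (K = (5*(-1 + 1) - 2)² = (5*0 - 2)² = (0 - 2)² = (-2)² = 4)
1/(458 + (K + q(-3))²) = 1/(458 + (4 - 4/3)²) = 1/(458 + (8/3)²) = 1/(458 + 64/9) = 1/(4186/9) = 9/4186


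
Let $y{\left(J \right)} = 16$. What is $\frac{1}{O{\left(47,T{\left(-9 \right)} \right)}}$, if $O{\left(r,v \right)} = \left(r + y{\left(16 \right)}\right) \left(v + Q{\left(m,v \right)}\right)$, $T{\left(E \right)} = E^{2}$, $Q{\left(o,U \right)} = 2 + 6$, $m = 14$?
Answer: $\frac{1}{5607} \approx 0.00017835$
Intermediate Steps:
$Q{\left(o,U \right)} = 8$
$O{\left(r,v \right)} = \left(8 + v\right) \left(16 + r\right)$ ($O{\left(r,v \right)} = \left(r + 16\right) \left(v + 8\right) = \left(16 + r\right) \left(8 + v\right) = \left(8 + v\right) \left(16 + r\right)$)
$\frac{1}{O{\left(47,T{\left(-9 \right)} \right)}} = \frac{1}{128 + 8 \cdot 47 + 16 \left(-9\right)^{2} + 47 \left(-9\right)^{2}} = \frac{1}{128 + 376 + 16 \cdot 81 + 47 \cdot 81} = \frac{1}{128 + 376 + 1296 + 3807} = \frac{1}{5607}$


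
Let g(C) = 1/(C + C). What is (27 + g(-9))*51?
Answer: 8245/6 ≈ 1374.2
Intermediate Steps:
g(C) = 1/(2*C)
(27 + g(-9))*51 = (27 + (½)/(-9))*51 = (27 + (½)*(-⅑))*51 = (27 - 1/18)*51 = (485/18)*51 = 8245/6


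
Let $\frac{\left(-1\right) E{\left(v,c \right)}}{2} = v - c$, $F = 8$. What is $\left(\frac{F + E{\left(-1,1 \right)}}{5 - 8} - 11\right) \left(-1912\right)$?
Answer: $28680$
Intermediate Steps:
$E{\left(v,c \right)} = - 2 v + 2 c$ ($E{\left(v,c \right)} = - 2 \left(v - c\right) = - 2 v + 2 c$)
$\left(\frac{F + E{\left(-1,1 \right)}}{5 - 8} - 11\right) \left(-1912\right) = \left(\frac{8 + \left(\left(-2\right) \left(-1\right) + 2 \cdot 1\right)}{5 - 8} - 11\right) \left(-1912\right) = \left(\frac{8 + \left(2 + 2\right)}{-3} - 11\right) \left(-1912\right) = \left(\left(8 + 4\right) \left(- \frac{1}{3}\right) - 11\right) \left(-1912\right) = \left(12 \left(- \frac{1}{3}\right) - 11\right) \left(-1912\right) = \left(-4 - 11\right) \left(-1912\right) = \left(-15\right) \left(-1912\right) = 28680$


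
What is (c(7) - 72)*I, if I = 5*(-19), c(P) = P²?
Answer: 2185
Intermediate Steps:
I = -95
(c(7) - 72)*I = (7² - 72)*(-95) = (49 - 72)*(-95) = -23*(-95) = 2185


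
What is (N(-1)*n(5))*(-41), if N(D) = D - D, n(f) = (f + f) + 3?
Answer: 0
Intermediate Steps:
n(f) = 3 + 2*f (n(f) = 2*f + 3 = 3 + 2*f)
N(D) = 0
(N(-1)*n(5))*(-41) = (0*(3 + 2*5))*(-41) = (0*(3 + 10))*(-41) = (0*13)*(-41) = 0*(-41) = 0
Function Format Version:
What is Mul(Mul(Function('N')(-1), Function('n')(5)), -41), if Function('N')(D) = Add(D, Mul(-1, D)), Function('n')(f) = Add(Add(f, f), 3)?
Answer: 0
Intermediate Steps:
Function('n')(f) = Add(3, Mul(2, f)) (Function('n')(f) = Add(Mul(2, f), 3) = Add(3, Mul(2, f)))
Function('N')(D) = 0
Mul(Mul(Function('N')(-1), Function('n')(5)), -41) = Mul(Mul(0, Add(3, Mul(2, 5))), -41) = Mul(Mul(0, Add(3, 10)), -41) = Mul(Mul(0, 13), -41) = Mul(0, -41) = 0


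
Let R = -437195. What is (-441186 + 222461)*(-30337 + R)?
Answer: 102260936700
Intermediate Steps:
(-441186 + 222461)*(-30337 + R) = (-441186 + 222461)*(-30337 - 437195) = -218725*(-467532) = 102260936700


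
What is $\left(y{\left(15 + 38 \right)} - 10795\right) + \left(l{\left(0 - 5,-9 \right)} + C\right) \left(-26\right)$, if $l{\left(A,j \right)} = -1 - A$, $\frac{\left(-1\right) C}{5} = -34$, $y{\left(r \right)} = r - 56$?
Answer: $-15322$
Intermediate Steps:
$y{\left(r \right)} = -56 + r$
$C = 170$ ($C = \left(-5\right) \left(-34\right) = 170$)
$\left(y{\left(15 + 38 \right)} - 10795\right) + \left(l{\left(0 - 5,-9 \right)} + C\right) \left(-26\right) = \left(\left(-56 + \left(15 + 38\right)\right) - 10795\right) + \left(\left(-1 - \left(0 - 5\right)\right) + 170\right) \left(-26\right) = \left(\left(-56 + 53\right) - 10795\right) + \left(\left(-1 - -5\right) + 170\right) \left(-26\right) = \left(-3 - 10795\right) + \left(\left(-1 + 5\right) + 170\right) \left(-26\right) = -10798 + \left(4 + 170\right) \left(-26\right) = -10798 + 174 \left(-26\right) = -10798 - 4524 = -15322$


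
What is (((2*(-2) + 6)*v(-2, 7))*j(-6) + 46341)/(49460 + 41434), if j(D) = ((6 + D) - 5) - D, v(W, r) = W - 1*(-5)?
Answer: 15449/30298 ≈ 0.50990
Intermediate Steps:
v(W, r) = 5 + W (v(W, r) = W + 5 = 5 + W)
j(D) = 1 (j(D) = (1 + D) - D = 1)
(((2*(-2) + 6)*v(-2, 7))*j(-6) + 46341)/(49460 + 41434) = (((2*(-2) + 6)*(5 - 2))*1 + 46341)/(49460 + 41434) = (((-4 + 6)*3)*1 + 46341)/90894 = ((2*3)*1 + 46341)*(1/90894) = (6*1 + 46341)*(1/90894) = (6 + 46341)*(1/90894) = 46347*(1/90894) = 15449/30298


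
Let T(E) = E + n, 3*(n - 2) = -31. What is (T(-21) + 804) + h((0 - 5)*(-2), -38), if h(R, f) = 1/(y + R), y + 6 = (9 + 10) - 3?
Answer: 46483/60 ≈ 774.72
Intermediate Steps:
y = 10 (y = -6 + ((9 + 10) - 3) = -6 + (19 - 3) = -6 + 16 = 10)
n = -25/3 (n = 2 + (⅓)*(-31) = 2 - 31/3 = -25/3 ≈ -8.3333)
T(E) = -25/3 + E (T(E) = E - 25/3 = -25/3 + E)
h(R, f) = 1/(10 + R)
(T(-21) + 804) + h((0 - 5)*(-2), -38) = ((-25/3 - 21) + 804) + 1/(10 + (0 - 5)*(-2)) = (-88/3 + 804) + 1/(10 - 5*(-2)) = 2324/3 + 1/(10 + 10) = 2324/3 + 1/20 = 46483/60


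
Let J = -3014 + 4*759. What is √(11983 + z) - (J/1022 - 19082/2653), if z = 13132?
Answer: 1388817/193669 + √25115 ≈ 165.65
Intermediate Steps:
J = 22 (J = -3014 + 3036 = 22)
√(11983 + z) - (J/1022 - 19082/2653) = √(11983 + 13132) - (22/1022 - 19082/2653) = √25115 - (22*(1/1022) - 19082*1/2653) = √25115 - (11/511 - 2726/379) = √25115 - 1*(-1388817/193669) = √25115 + 1388817/193669 = 1388817/193669 + √25115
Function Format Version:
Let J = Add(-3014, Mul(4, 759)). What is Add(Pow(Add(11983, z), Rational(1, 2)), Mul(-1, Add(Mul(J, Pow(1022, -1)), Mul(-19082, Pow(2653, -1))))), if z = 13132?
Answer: Add(Rational(1388817, 193669), Pow(25115, Rational(1, 2))) ≈ 165.65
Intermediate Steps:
J = 22 (J = Add(-3014, 3036) = 22)
Add(Pow(Add(11983, z), Rational(1, 2)), Mul(-1, Add(Mul(J, Pow(1022, -1)), Mul(-19082, Pow(2653, -1))))) = Add(Pow(Add(11983, 13132), Rational(1, 2)), Mul(-1, Add(Mul(22, Pow(1022, -1)), Mul(-19082, Pow(2653, -1))))) = Add(Pow(25115, Rational(1, 2)), Mul(-1, Add(Mul(22, Rational(1, 1022)), Mul(-19082, Rational(1, 2653))))) = Add(Pow(25115, Rational(1, 2)), Mul(-1, Add(Rational(11, 511), Rational(-2726, 379)))) = Add(Pow(25115, Rational(1, 2)), Mul(-1, Rational(-1388817, 193669))) = Add(Pow(25115, Rational(1, 2)), Rational(1388817, 193669)) = Add(Rational(1388817, 193669), Pow(25115, Rational(1, 2)))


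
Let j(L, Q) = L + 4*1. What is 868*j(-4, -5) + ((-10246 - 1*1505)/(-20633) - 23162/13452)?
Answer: -159913547/138777558 ≈ -1.1523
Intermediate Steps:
j(L, Q) = 4 + L (j(L, Q) = L + 4 = 4 + L)
868*j(-4, -5) + ((-10246 - 1*1505)/(-20633) - 23162/13452) = 868*(4 - 4) + ((-10246 - 1*1505)/(-20633) - 23162/13452) = 868*0 + ((-10246 - 1505)*(-1/20633) - 23162*1/13452) = 0 + (-11751*(-1/20633) - 11581/6726) = 0 + (11751/20633 - 11581/6726) = 0 - 159913547/138777558 = -159913547/138777558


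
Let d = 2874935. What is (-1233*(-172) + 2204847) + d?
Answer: 5291858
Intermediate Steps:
(-1233*(-172) + 2204847) + d = (-1233*(-172) + 2204847) + 2874935 = (212076 + 2204847) + 2874935 = 2416923 + 2874935 = 5291858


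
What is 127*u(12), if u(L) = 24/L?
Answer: 254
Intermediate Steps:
127*u(12) = 127*(24/12) = 127*(24*(1/12)) = 127*2 = 254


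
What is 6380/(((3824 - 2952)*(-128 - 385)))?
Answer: -1595/111834 ≈ -0.014262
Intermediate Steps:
6380/(((3824 - 2952)*(-128 - 385))) = 6380/((872*(-513))) = 6380/(-447336) = 6380*(-1/447336) = -1595/111834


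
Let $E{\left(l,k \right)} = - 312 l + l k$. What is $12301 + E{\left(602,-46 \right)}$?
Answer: $-203215$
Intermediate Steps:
$E{\left(l,k \right)} = - 312 l + k l$
$12301 + E{\left(602,-46 \right)} = 12301 + 602 \left(-312 - 46\right) = 12301 + 602 \left(-358\right) = 12301 - 215516 = -203215$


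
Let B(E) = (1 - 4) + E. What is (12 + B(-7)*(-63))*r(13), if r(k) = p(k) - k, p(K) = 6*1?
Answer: -4494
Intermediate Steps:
p(K) = 6
B(E) = -3 + E
r(k) = 6 - k
(12 + B(-7)*(-63))*r(13) = (12 + (-3 - 7)*(-63))*(6 - 1*13) = (12 - 10*(-63))*(6 - 13) = (12 + 630)*(-7) = 642*(-7) = -4494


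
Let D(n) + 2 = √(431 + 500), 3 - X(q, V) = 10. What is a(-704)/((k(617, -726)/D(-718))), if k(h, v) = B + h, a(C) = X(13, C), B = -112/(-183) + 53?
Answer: 1281/61361 - 8967*√19/122722 ≈ -0.29762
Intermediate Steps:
X(q, V) = -7 (X(q, V) = 3 - 1*10 = 3 - 10 = -7)
B = 9811/183 (B = -112*(-1/183) + 53 = 112/183 + 53 = 9811/183 ≈ 53.612)
a(C) = -7
D(n) = -2 + 7*√19 (D(n) = -2 + √(431 + 500) = -2 + √931 = -2 + 7*√19)
k(h, v) = 9811/183 + h
a(-704)/((k(617, -726)/D(-718))) = -7*(-2 + 7*√19)/(9811/183 + 617) = -(-1281/61361 + 8967*√19/122722) = -7*(-183/61361 + 1281*√19/122722) = 1281/61361 - 8967*√19/122722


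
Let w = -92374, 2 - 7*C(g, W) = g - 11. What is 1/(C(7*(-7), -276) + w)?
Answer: -7/646556 ≈ -1.0827e-5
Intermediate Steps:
C(g, W) = 13/7 - g/7 (C(g, W) = 2/7 - (g - 11)/7 = 2/7 - (-11 + g)/7 = 2/7 + (11/7 - g/7) = 13/7 - g/7)
1/(C(7*(-7), -276) + w) = 1/((13/7 - (-7)) - 92374) = 1/((13/7 - ⅐*(-49)) - 92374) = 1/((13/7 + 7) - 92374) = 1/(62/7 - 92374) = 1/(-646556/7) = -7/646556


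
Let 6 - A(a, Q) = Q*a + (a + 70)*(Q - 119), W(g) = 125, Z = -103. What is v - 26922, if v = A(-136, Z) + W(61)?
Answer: -55451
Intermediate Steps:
A(a, Q) = 6 - Q*a - (-119 + Q)*(70 + a) (A(a, Q) = 6 - (Q*a + (a + 70)*(Q - 119)) = 6 - (Q*a + (70 + a)*(-119 + Q)) = 6 - (Q*a + (-119 + Q)*(70 + a)) = 6 + (-Q*a - (-119 + Q)*(70 + a)) = 6 - Q*a - (-119 + Q)*(70 + a))
v = -28529 (v = (8336 - 70*(-103) + 119*(-136) - 2*(-103)*(-136)) + 125 = (8336 + 7210 - 16184 - 28016) + 125 = -28654 + 125 = -28529)
v - 26922 = -28529 - 26922 = -55451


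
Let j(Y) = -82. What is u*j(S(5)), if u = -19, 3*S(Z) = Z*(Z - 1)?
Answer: 1558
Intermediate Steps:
S(Z) = Z*(-1 + Z)/3 (S(Z) = (Z*(Z - 1))/3 = (Z*(-1 + Z))/3 = Z*(-1 + Z)/3)
u*j(S(5)) = -19*(-82) = 1558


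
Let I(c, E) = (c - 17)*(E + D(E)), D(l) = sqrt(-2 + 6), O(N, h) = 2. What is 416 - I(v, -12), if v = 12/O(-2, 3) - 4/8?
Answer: 301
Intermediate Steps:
D(l) = 2 (D(l) = sqrt(4) = 2)
v = 11/2 (v = 12/2 - 4/8 = 12*(1/2) - 4*1/8 = 6 - 1/2 = 11/2 ≈ 5.5000)
I(c, E) = (-17 + c)*(2 + E) (I(c, E) = (c - 17)*(E + 2) = (-17 + c)*(2 + E))
416 - I(v, -12) = 416 - (-34 - 17*(-12) + 2*(11/2) - 12*11/2) = 416 - (-34 + 204 + 11 - 66) = 416 - 1*115 = 416 - 115 = 301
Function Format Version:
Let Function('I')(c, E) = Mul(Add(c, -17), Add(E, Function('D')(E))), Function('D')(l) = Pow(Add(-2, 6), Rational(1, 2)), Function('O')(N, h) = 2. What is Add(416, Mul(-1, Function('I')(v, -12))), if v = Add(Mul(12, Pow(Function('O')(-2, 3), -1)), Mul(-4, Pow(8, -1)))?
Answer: 301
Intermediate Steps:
Function('D')(l) = 2 (Function('D')(l) = Pow(4, Rational(1, 2)) = 2)
v = Rational(11, 2) (v = Add(Mul(12, Pow(2, -1)), Mul(-4, Pow(8, -1))) = Add(Mul(12, Rational(1, 2)), Mul(-4, Rational(1, 8))) = Add(6, Rational(-1, 2)) = Rational(11, 2) ≈ 5.5000)
Function('I')(c, E) = Mul(Add(-17, c), Add(2, E)) (Function('I')(c, E) = Mul(Add(c, -17), Add(E, 2)) = Mul(Add(-17, c), Add(2, E)))
Add(416, Mul(-1, Function('I')(v, -12))) = Add(416, Mul(-1, Add(-34, Mul(-17, -12), Mul(2, Rational(11, 2)), Mul(-12, Rational(11, 2))))) = Add(416, Mul(-1, Add(-34, 204, 11, -66))) = Add(416, Mul(-1, 115)) = Add(416, -115) = 301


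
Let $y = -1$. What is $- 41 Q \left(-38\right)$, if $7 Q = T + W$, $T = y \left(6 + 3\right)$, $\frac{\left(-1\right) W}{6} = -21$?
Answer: $\frac{182286}{7} \approx 26041.0$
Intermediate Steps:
$W = 126$ ($W = \left(-6\right) \left(-21\right) = 126$)
$T = -9$ ($T = - (6 + 3) = \left(-1\right) 9 = -9$)
$Q = \frac{117}{7}$ ($Q = \frac{-9 + 126}{7} = \frac{1}{7} \cdot 117 = \frac{117}{7} \approx 16.714$)
$- 41 Q \left(-38\right) = \left(-41\right) \frac{117}{7} \left(-38\right) = \left(- \frac{4797}{7}\right) \left(-38\right) = \frac{182286}{7}$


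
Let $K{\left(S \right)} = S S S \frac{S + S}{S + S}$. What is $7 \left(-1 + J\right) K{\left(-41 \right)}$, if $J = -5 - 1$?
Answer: $3377129$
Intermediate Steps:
$J = -6$ ($J = -5 - 1 = -6$)
$K{\left(S \right)} = S^{3}$ ($K{\left(S \right)} = S S^{2} \frac{2 S}{2 S} = S^{3} \cdot 2 S \frac{1}{2 S} = S^{3} \cdot 1 = S^{3}$)
$7 \left(-1 + J\right) K{\left(-41 \right)} = 7 \left(-1 - 6\right) \left(-41\right)^{3} = 7 \left(-7\right) \left(-68921\right) = \left(-49\right) \left(-68921\right) = 3377129$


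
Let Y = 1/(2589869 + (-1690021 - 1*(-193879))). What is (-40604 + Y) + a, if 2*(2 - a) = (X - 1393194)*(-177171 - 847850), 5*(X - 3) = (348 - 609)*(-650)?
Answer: -1523858275825252993/2187454 ≈ -6.9664e+11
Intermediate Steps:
X = 33933 (X = 3 + ((348 - 609)*(-650))/5 = 3 + (-261*(-650))/5 = 3 + (⅕)*169650 = 3 + 33930 = 33933)
a = -1393271069477/2 (a = 2 - (33933 - 1393194)*(-177171 - 847850)/2 = 2 - (-1359261)*(-1025021)/2 = 2 - ½*1393271069481 = 2 - 1393271069481/2 = -1393271069477/2 ≈ -6.9664e+11)
Y = 1/1093727 (Y = 1/(2589869 + (-1690021 + 193879)) = 1/(2589869 - 1496142) = 1/1093727 ≈ 9.1431e-7)
(-40604 + Y) + a = (-40604 + 1/1093727) - 1393271069477/2 = -44409691107/1093727 - 1393271069477/2 = -1523858275825252993/2187454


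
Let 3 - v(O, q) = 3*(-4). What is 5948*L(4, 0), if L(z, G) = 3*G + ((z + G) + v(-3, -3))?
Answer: 113012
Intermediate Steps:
v(O, q) = 15 (v(O, q) = 3 - 3*(-4) = 3 - 1*(-12) = 3 + 12 = 15)
L(z, G) = 15 + z + 4*G (L(z, G) = 3*G + ((z + G) + 15) = 3*G + ((G + z) + 15) = 3*G + (15 + G + z) = 15 + z + 4*G)
5948*L(4, 0) = 5948*(15 + 4 + 4*0) = 5948*(15 + 4 + 0) = 5948*19 = 113012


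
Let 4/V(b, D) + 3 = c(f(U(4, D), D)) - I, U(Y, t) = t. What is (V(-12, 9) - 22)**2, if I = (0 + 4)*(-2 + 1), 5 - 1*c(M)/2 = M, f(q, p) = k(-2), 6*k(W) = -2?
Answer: 574564/1225 ≈ 469.03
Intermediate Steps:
k(W) = -1/3 (k(W) = (1/6)*(-2) = -1/3)
f(q, p) = -1/3
c(M) = 10 - 2*M
I = -4 (I = 4*(-1) = -4)
V(b, D) = 12/35 (V(b, D) = 4/(-3 + ((10 - 2*(-1/3)) - 1*(-4))) = 4/(-3 + ((10 + 2/3) + 4)) = 4/(-3 + (32/3 + 4)) = 4/(-3 + 44/3) = 4/(35/3) = 4*(3/35) = 12/35)
(V(-12, 9) - 22)**2 = (12/35 - 22)**2 = (-758/35)**2 = 574564/1225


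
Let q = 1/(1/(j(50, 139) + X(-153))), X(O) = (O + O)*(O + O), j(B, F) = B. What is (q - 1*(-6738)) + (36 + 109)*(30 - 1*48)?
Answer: 97814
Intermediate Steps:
X(O) = 4*O² (X(O) = (2*O)*(2*O) = 4*O²)
q = 93686 (q = 1/(1/(50 + 4*(-153)²)) = 1/(1/(50 + 4*23409)) = 1/(1/(50 + 93636)) = 1/(1/93686) = 93686)
(q - 1*(-6738)) + (36 + 109)*(30 - 1*48) = (93686 - 1*(-6738)) + (36 + 109)*(30 - 1*48) = (93686 + 6738) + 145*(30 - 48) = 100424 + 145*(-18) = 100424 - 2610 = 97814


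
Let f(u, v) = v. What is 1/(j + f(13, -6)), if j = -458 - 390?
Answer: -1/854 ≈ -0.0011710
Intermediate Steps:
j = -848
1/(j + f(13, -6)) = 1/(-848 - 6) = 1/(-854) = -1/854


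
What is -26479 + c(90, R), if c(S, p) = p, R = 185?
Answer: -26294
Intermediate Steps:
-26479 + c(90, R) = -26479 + 185 = -26294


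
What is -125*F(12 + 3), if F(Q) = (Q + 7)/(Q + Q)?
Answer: -275/3 ≈ -91.667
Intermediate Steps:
F(Q) = (7 + Q)/(2*Q) (F(Q) = (7 + Q)/((2*Q)) = (7 + Q)*(1/(2*Q)) = (7 + Q)/(2*Q))
-125*F(12 + 3) = -125*(7 + (12 + 3))/(2*(12 + 3)) = -125*(7 + 15)/(2*15) = -125*22/(2*15) = -125*11/15 = -275/3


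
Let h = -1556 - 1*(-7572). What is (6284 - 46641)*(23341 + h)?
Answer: -1184760449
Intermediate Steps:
h = 6016 (h = -1556 + 7572 = 6016)
(6284 - 46641)*(23341 + h) = (6284 - 46641)*(23341 + 6016) = -40357*29357 = -1184760449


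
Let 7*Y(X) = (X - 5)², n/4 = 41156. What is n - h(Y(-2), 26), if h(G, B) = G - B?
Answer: 164643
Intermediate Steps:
n = 164624 (n = 4*41156 = 164624)
Y(X) = (-5 + X)²/7 (Y(X) = (X - 5)²/7 = (-5 + X)²/7)
n - h(Y(-2), 26) = 164624 - ((-5 - 2)²/7 - 1*26) = 164624 - ((⅐)*(-7)² - 26) = 164624 - ((⅐)*49 - 26) = 164624 - (7 - 26) = 164624 - 1*(-19) = 164624 + 19 = 164643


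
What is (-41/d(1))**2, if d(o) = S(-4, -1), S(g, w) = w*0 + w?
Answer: 1681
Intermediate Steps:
S(g, w) = w (S(g, w) = 0 + w = w)
d(o) = -1
(-41/d(1))**2 = (-41/(-1))**2 = (-41*(-1))**2 = 41**2 = 1681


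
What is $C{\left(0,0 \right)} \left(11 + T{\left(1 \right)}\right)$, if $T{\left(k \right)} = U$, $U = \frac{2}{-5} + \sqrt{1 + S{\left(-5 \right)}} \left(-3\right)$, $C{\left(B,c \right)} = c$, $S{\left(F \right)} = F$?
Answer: $0$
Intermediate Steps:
$U = - \frac{2}{5} - 6 i$ ($U = \frac{2}{-5} + \sqrt{1 - 5} \left(-3\right) = 2 \left(- \frac{1}{5}\right) + \sqrt{-4} \left(-3\right) = - \frac{2}{5} + 2 i \left(-3\right) = - \frac{2}{5} - 6 i \approx -0.4 - 6.0 i$)
$T{\left(k \right)} = - \frac{2}{5} - 6 i$
$C{\left(0,0 \right)} \left(11 + T{\left(1 \right)}\right) = 0 \left(11 - \left(\frac{2}{5} + 6 i\right)\right) = 0 \left(\frac{53}{5} - 6 i\right) = 0$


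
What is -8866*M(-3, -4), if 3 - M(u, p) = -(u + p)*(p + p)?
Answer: -523094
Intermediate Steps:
M(u, p) = 3 + 2*p*(p + u) (M(u, p) = 3 - (-1)*(u + p)*(p + p) = 3 - (-1)*(p + u)*(2*p) = 3 - (-1)*2*p*(p + u) = 3 - (-2)*p*(p + u) = 3 + 2*p*(p + u))
-8866*M(-3, -4) = -8866*(3 + 2*(-4)² + 2*(-4)*(-3)) = -8866*(3 + 2*16 + 24) = -8866*(3 + 32 + 24) = -8866*59 = -523094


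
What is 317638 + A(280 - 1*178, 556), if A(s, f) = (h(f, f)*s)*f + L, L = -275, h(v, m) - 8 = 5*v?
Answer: 158430419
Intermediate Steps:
h(v, m) = 8 + 5*v
A(s, f) = -275 + f*s*(8 + 5*f) (A(s, f) = ((8 + 5*f)*s)*f - 275 = (s*(8 + 5*f))*f - 275 = f*s*(8 + 5*f) - 275 = -275 + f*s*(8 + 5*f))
317638 + A(280 - 1*178, 556) = 317638 + (-275 + 556*(280 - 1*178)*(8 + 5*556)) = 317638 + (-275 + 556*(280 - 178)*(8 + 2780)) = 317638 + (-275 + 556*102*2788) = 317638 + (-275 + 158113056) = 317638 + 158112781 = 158430419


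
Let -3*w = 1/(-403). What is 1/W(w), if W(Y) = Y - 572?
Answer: -1209/691547 ≈ -0.0017483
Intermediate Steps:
w = 1/1209 (w = -1/3/(-403) = -1/3*(-1/403) = 1/1209 ≈ 0.00082713)
W(Y) = -572 + Y
1/W(w) = 1/(-572 + 1/1209) = 1/(-691547/1209) = -1209/691547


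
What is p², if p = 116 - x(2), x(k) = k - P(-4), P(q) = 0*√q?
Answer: 12996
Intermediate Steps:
P(q) = 0
x(k) = k (x(k) = k - 1*0 = k + 0 = k)
p = 114 (p = 116 - 1*2 = 116 - 2 = 114)
p² = 114² = 12996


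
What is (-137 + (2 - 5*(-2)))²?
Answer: 15625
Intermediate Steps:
(-137 + (2 - 5*(-2)))² = (-137 + (2 + 10))² = (-137 + 12)² = (-125)² = 15625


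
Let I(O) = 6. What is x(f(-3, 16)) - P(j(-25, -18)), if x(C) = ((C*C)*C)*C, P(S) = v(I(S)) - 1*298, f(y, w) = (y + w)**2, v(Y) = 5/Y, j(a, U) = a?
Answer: 4894386109/6 ≈ 8.1573e+8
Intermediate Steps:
f(y, w) = (w + y)**2
P(S) = -1783/6 (P(S) = 5/6 - 1*298 = 5*(1/6) - 298 = 5/6 - 298 = -1783/6)
x(C) = C**4 (x(C) = (C**2*C)*C = C**3*C = C**4)
x(f(-3, 16)) - P(j(-25, -18)) = ((16 - 3)**2)**4 - 1*(-1783/6) = (13**2)**4 + 1783/6 = 169**4 + 1783/6 = 815730721 + 1783/6 = 4894386109/6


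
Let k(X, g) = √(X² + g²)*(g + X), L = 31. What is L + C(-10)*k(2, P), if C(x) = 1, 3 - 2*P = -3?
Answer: 31 + 5*√13 ≈ 49.028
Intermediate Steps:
P = 3 (P = 3/2 - ½*(-3) = 3/2 + 3/2 = 3)
k(X, g) = √(X² + g²)*(X + g)
L + C(-10)*k(2, P) = 31 + 1*(√(2² + 3²)*(2 + 3)) = 31 + 1*(√(4 + 9)*5) = 31 + 1*(√13*5) = 31 + 1*(5*√13) = 31 + 5*√13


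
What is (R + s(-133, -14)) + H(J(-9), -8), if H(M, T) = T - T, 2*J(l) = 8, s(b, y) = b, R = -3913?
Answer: -4046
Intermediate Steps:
J(l) = 4 (J(l) = (1/2)*8 = 4)
H(M, T) = 0
(R + s(-133, -14)) + H(J(-9), -8) = (-3913 - 133) + 0 = -4046 + 0 = -4046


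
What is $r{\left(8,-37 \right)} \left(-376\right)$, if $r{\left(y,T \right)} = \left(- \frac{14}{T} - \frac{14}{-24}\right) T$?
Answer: $\frac{40138}{3} \approx 13379.0$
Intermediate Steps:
$r{\left(y,T \right)} = T \left(\frac{7}{12} - \frac{14}{T}\right)$ ($r{\left(y,T \right)} = \left(- \frac{14}{T} - - \frac{7}{12}\right) T = \left(- \frac{14}{T} + \frac{7}{12}\right) T = \left(\frac{7}{12} - \frac{14}{T}\right) T = T \left(\frac{7}{12} - \frac{14}{T}\right)$)
$r{\left(8,-37 \right)} \left(-376\right) = \left(-14 + \frac{7}{12} \left(-37\right)\right) \left(-376\right) = \left(-14 - \frac{259}{12}\right) \left(-376\right) = \left(- \frac{427}{12}\right) \left(-376\right) = \frac{40138}{3}$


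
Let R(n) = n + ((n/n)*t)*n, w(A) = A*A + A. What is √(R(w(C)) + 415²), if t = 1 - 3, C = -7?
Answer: 11*√1423 ≈ 414.95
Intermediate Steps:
t = -2
w(A) = A + A² (w(A) = A² + A = A + A²)
R(n) = -n (R(n) = n + ((n/n)*(-2))*n = n + (1*(-2))*n = n - 2*n = -n)
√(R(w(C)) + 415²) = √(-(-7)*(1 - 7) + 415²) = √(-(-7)*(-6) + 172225) = √(-1*42 + 172225) = √(-42 + 172225) = √172183 = 11*√1423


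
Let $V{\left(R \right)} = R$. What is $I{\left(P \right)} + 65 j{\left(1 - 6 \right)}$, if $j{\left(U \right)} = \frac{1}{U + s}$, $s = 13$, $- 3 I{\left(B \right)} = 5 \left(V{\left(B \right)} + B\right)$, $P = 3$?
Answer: $- \frac{15}{8} \approx -1.875$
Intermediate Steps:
$I{\left(B \right)} = - \frac{10 B}{3}$ ($I{\left(B \right)} = - \frac{5 \left(B + B\right)}{3} = - \frac{5 \cdot 2 B}{3} = - \frac{10 B}{3}$)
$j{\left(U \right)} = \frac{1}{13 + U}$ ($j{\left(U \right)} = \frac{1}{U + 13} = \frac{1}{13 + U}$)
$I{\left(P \right)} + 65 j{\left(1 - 6 \right)} = \left(- \frac{10}{3}\right) 3 + \frac{65}{13 + \left(1 - 6\right)} = -10 + \frac{65}{13 + \left(1 - 6\right)} = -10 + \frac{65}{13 - 5} = -10 + \frac{65}{8} = - \frac{15}{8}$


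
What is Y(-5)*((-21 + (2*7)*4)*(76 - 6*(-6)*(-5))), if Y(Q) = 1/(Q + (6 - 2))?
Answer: 3640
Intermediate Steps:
Y(Q) = 1/(4 + Q) (Y(Q) = 1/(Q + 4) = 1/(4 + Q))
Y(-5)*((-21 + (2*7)*4)*(76 - 6*(-6)*(-5))) = ((-21 + (2*7)*4)*(76 - 6*(-6)*(-5)))/(4 - 5) = ((-21 + 14*4)*(76 + 36*(-5)))/(-1) = -(-21 + 56)*(76 - 180) = -35*(-104) = -1*(-3640) = 3640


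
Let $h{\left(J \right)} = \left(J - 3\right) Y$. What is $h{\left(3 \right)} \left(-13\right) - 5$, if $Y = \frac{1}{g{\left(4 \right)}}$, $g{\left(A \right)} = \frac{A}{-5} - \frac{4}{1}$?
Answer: $-5$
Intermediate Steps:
$g{\left(A \right)} = -4 - \frac{A}{5}$ ($g{\left(A \right)} = A \left(- \frac{1}{5}\right) - 4 = - \frac{A}{5} - 4 = -4 - \frac{A}{5}$)
$Y = - \frac{5}{24}$ ($Y = \frac{1}{-4 - \frac{4}{5}} = \frac{1}{- \frac{24}{5}} = - \frac{5}{24} \approx -0.20833$)
$h{\left(J \right)} = \frac{5}{8} - \frac{5 J}{24}$ ($h{\left(J \right)} = \left(J - 3\right) \left(- \frac{5}{24}\right) = \left(-3 + J\right) \left(- \frac{5}{24}\right) = \frac{5}{8} - \frac{5 J}{24}$)
$h{\left(3 \right)} \left(-13\right) - 5 = \left(\frac{5}{8} - \frac{5}{8}\right) \left(-13\right) - 5 = 0 \left(-13\right) - 5 = 0 - 5 = -5$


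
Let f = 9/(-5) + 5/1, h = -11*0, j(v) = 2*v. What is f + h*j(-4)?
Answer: 16/5 ≈ 3.2000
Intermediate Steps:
h = 0
f = 16/5 (f = 9*(-⅕) + 5*1 = -9/5 + 5 = 16/5 ≈ 3.2000)
f + h*j(-4) = 16/5 + 0*(2*(-4)) = 16/5 + 0*(-8) = 16/5 + 0 = 16/5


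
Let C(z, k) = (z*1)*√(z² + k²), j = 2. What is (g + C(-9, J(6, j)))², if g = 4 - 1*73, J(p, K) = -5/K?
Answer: 47313/4 + 621*√349 ≈ 23430.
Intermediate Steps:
C(z, k) = z*√(k² + z²)
g = -69 (g = 4 - 73 = -69)
(g + C(-9, J(6, j)))² = (-69 - 9*√((-5/2)² + (-9)²))² = (-69 - 9*√((-5*½)² + 81))² = (-69 - 9*√((-5/2)² + 81))² = (-69 - 9*√(25/4 + 81))² = (-69 - 9*√349/2)²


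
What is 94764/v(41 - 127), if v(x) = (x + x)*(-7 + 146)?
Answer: -23691/5977 ≈ -3.9637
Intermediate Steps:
v(x) = 278*x (v(x) = (2*x)*139 = 278*x)
94764/v(41 - 127) = 94764/((278*(41 - 127))) = 94764/((278*(-86))) = 94764/(-23908) = 94764*(-1/23908) = -23691/5977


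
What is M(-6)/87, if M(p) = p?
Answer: -2/29 ≈ -0.068966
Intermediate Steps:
M(-6)/87 = -6/87 = -6*1/87 = -2/29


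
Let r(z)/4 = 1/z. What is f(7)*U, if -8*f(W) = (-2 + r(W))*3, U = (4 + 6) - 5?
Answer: 75/28 ≈ 2.6786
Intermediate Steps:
r(z) = 4/z (r(z) = 4*(1/z) = 4/z)
U = 5 (U = 10 - 5 = 5)
f(W) = 3/4 - 3/(2*W) (f(W) = -(-2 + 4/W)*3/8 = -(-6 + 12/W)/8 = 3/4 - 3/(2*W))
f(7)*U = ((3/4)*(-2 + 7)/7)*5 = ((3/4)*(1/7)*5)*5 = (15/28)*5 = 75/28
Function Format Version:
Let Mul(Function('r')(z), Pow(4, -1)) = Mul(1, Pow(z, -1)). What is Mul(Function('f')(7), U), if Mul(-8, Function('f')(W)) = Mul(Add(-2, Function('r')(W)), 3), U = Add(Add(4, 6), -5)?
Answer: Rational(75, 28) ≈ 2.6786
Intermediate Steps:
Function('r')(z) = Mul(4, Pow(z, -1)) (Function('r')(z) = Mul(4, Mul(1, Pow(z, -1))) = Mul(4, Pow(z, -1)))
U = 5 (U = Add(10, -5) = 5)
Function('f')(W) = Add(Rational(3, 4), Mul(Rational(-3, 2), Pow(W, -1))) (Function('f')(W) = Mul(Rational(-1, 8), Mul(Add(-2, Mul(4, Pow(W, -1))), 3)) = Mul(Rational(-1, 8), Add(-6, Mul(12, Pow(W, -1)))) = Add(Rational(3, 4), Mul(Rational(-3, 2), Pow(W, -1))))
Mul(Function('f')(7), U) = Mul(Mul(Rational(3, 4), Pow(7, -1), Add(-2, 7)), 5) = Mul(Mul(Rational(3, 4), Rational(1, 7), 5), 5) = Mul(Rational(15, 28), 5) = Rational(75, 28)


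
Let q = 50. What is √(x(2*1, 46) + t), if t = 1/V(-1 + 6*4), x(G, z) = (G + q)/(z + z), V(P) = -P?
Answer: 2*√69/23 ≈ 0.72231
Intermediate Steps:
x(G, z) = (50 + G)/(2*z) (x(G, z) = (G + 50)/(z + z) = (50 + G)/((2*z)) = (50 + G)*(1/(2*z)) = (50 + G)/(2*z))
t = -1/23 (t = 1/(-(-1 + 6*4)) = 1/(-(-1 + 24)) = 1/(-1*23) = 1/(-23) = -1/23 ≈ -0.043478)
√(x(2*1, 46) + t) = √((½)*(50 + 2*1)/46 - 1/23) = √((½)*(1/46)*(50 + 2) - 1/23) = √((½)*(1/46)*52 - 1/23) = √(13/23 - 1/23) = √(12/23) = 2*√69/23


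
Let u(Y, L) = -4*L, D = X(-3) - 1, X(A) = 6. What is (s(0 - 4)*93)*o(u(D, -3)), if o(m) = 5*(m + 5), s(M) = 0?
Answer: 0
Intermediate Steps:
D = 5 (D = 6 - 1 = 5)
o(m) = 25 + 5*m (o(m) = 5*(5 + m) = 25 + 5*m)
(s(0 - 4)*93)*o(u(D, -3)) = (0*93)*(25 + 5*(-4*(-3))) = 0*(25 + 5*12) = 0*(25 + 60) = 0*85 = 0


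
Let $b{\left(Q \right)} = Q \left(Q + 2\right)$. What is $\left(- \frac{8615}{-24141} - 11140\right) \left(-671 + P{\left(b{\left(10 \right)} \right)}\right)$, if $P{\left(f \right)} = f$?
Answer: $\frac{148176090875}{24141} \approx 6.1379 \cdot 10^{6}$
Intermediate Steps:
$b{\left(Q \right)} = Q \left(2 + Q\right)$
$\left(- \frac{8615}{-24141} - 11140\right) \left(-671 + P{\left(b{\left(10 \right)} \right)}\right) = \left(- \frac{8615}{-24141} - 11140\right) \left(-671 + 10 \left(2 + 10\right)\right) = \left(\left(-8615\right) \left(- \frac{1}{24141}\right) - 11140\right) \left(-671 + 10 \cdot 12\right) = \left(\frac{8615}{24141} - 11140\right) \left(-671 + 120\right) = \left(- \frac{268922125}{24141}\right) \left(-551\right) = \frac{148176090875}{24141}$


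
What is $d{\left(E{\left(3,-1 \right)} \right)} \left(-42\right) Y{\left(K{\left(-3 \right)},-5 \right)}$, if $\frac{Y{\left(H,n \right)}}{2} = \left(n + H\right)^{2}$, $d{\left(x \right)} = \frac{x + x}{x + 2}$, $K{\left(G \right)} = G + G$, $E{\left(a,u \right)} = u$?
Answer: $20328$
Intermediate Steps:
$K{\left(G \right)} = 2 G$
$d{\left(x \right)} = \frac{2 x}{2 + x}$
$Y{\left(H,n \right)} = 2 \left(H + n\right)^{2}$ ($Y{\left(H,n \right)} = 2 \left(n + H\right)^{2} = 2 \left(H + n\right)^{2}$)
$d{\left(E{\left(3,-1 \right)} \right)} \left(-42\right) Y{\left(K{\left(-3 \right)},-5 \right)} = 2 \left(-1\right) \frac{1}{2 - 1} \left(-42\right) 2 \left(2 \left(-3\right) - 5\right)^{2} = 2 \left(-1\right) 1^{-1} \left(-42\right) 2 \left(-6 - 5\right)^{2} = 2 \left(-1\right) 1 \left(-42\right) 2 \left(-11\right)^{2} = \left(-2\right) \left(-42\right) 2 \cdot 121 = 84 \cdot 242 = 20328$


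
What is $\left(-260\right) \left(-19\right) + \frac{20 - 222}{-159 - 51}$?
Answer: $\frac{518801}{105} \approx 4941.0$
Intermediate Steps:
$\left(-260\right) \left(-19\right) + \frac{20 - 222}{-159 - 51} = 4940 - \frac{202}{-210} = 4940 - - \frac{101}{105} = 4940 + \frac{101}{105} = \frac{518801}{105}$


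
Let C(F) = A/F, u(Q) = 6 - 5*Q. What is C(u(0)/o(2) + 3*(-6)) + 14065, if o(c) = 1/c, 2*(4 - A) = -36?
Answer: 42184/3 ≈ 14061.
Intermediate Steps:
A = 22 (A = 4 - 1/2*(-36) = 4 + 18 = 22)
o(c) = 1/c
C(F) = 22/F
C(u(0)/o(2) + 3*(-6)) + 14065 = 22/((6 - 5*0)/(1/2) + 3*(-6)) + 14065 = 22/((6 + 0)/(1/2) - 18) + 14065 = 22/(6*2 - 18) + 14065 = 22/(12 - 18) + 14065 = 22/(-6) + 14065 = 22*(-1/6) + 14065 = -11/3 + 14065 = 42184/3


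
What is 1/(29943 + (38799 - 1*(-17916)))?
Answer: 1/86658 ≈ 1.1540e-5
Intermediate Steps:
1/(29943 + (38799 - 1*(-17916))) = 1/(29943 + (38799 + 17916)) = 1/(29943 + 56715) = 1/86658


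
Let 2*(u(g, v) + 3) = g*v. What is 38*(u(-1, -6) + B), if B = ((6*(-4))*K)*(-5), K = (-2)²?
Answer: 18240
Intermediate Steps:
K = 4
u(g, v) = -3 + g*v/2 (u(g, v) = -3 + (g*v)/2 = -3 + g*v/2)
B = 480 (B = ((6*(-4))*4)*(-5) = -24*4*(-5) = -96*(-5) = 480)
38*(u(-1, -6) + B) = 38*((-3 + (½)*(-1)*(-6)) + 480) = 38*((-3 + 3) + 480) = 38*(0 + 480) = 38*480 = 18240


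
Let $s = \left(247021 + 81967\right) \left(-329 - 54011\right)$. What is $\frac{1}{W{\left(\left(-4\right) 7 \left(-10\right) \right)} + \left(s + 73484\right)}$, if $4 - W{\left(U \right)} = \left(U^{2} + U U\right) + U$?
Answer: $- \frac{1}{17877291512} \approx -5.5937 \cdot 10^{-11}$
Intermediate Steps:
$s = -17877207920$ ($s = 328988 \left(-54340\right) = -17877207920$)
$W{\left(U \right)} = 4 - U - 2 U^{2}$ ($W{\left(U \right)} = 4 - \left(\left(U^{2} + U U\right) + U\right) = 4 - \left(\left(U^{2} + U^{2}\right) + U\right) = 4 - \left(2 U^{2} + U\right) = 4 - \left(U + 2 U^{2}\right) = 4 - U - 2 U^{2}$)
$\frac{1}{W{\left(\left(-4\right) 7 \left(-10\right) \right)} + \left(s + 73484\right)} = \frac{1}{\left(4 - \left(-4\right) 7 \left(-10\right) - 2 \left(\left(-4\right) 7 \left(-10\right)\right)^{2}\right) + \left(-17877207920 + 73484\right)} = \frac{1}{\left(4 - \left(-28\right) \left(-10\right) - 2 \left(\left(-28\right) \left(-10\right)\right)^{2}\right) - 17877134436} = \frac{1}{\left(4 - 280 - 2 \cdot 280^{2}\right) - 17877134436} = \frac{1}{\left(4 - 280 - 156800\right) - 17877134436} = \frac{1}{-157076 - 17877134436} = \frac{1}{-17877291512} = - \frac{1}{17877291512}$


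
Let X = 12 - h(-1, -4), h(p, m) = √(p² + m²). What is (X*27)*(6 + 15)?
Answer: 6804 - 567*√17 ≈ 4466.2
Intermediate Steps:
h(p, m) = √(m² + p²)
X = 12 - √17 (X = 12 - √((-4)² + (-1)²) = 12 - √(16 + 1) = 12 - √17 ≈ 7.8769)
(X*27)*(6 + 15) = ((12 - √17)*27)*(6 + 15) = (324 - 27*√17)*21 = 6804 - 567*√17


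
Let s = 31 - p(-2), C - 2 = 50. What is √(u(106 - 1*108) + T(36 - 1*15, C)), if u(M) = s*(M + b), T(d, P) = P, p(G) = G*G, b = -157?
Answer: I*√4241 ≈ 65.123*I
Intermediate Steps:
C = 52 (C = 2 + 50 = 52)
p(G) = G²
s = 27 (s = 31 - 1*(-2)² = 31 - 1*4 = 31 - 4 = 27)
u(M) = -4239 + 27*M (u(M) = 27*(M - 157) = 27*(-157 + M) = -4239 + 27*M)
√(u(106 - 1*108) + T(36 - 1*15, C)) = √((-4239 + 27*(106 - 1*108)) + 52) = √((-4239 + 27*(106 - 108)) + 52) = √((-4239 + 27*(-2)) + 52) = √((-4239 - 54) + 52) = √(-4293 + 52) = √(-4241) = I*√4241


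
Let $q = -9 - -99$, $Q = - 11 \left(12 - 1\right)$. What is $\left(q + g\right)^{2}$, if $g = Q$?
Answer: $961$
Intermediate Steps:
$Q = -121$ ($Q = \left(-11\right) 11 = -121$)
$g = -121$
$q = 90$ ($q = -9 + 99 = 90$)
$\left(q + g\right)^{2} = \left(90 - 121\right)^{2} = \left(-31\right)^{2} = 961$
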